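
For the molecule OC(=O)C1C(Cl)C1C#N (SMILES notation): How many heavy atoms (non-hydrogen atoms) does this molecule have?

Every atom symbol written in the SMILES (organic subset) is one heavy atom; implicit H are not written.
Heavy atoms by element → C:5, Cl:1, N:1, O:2.
Total: 9.

9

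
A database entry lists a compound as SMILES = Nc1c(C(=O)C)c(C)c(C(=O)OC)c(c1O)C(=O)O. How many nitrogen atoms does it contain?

Scan the SMILES for N atoms (remember two-letter symbols like Cl and Br are single atoms).
Nitrogen count: 1.

1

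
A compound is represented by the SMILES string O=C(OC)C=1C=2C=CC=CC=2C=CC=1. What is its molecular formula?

C12H10O2

Walk through each heavy atom and fill implicit hydrogens from standard valence (C 4, N 3, O 2, S 2, halogen 1):
  atom 1: O, bond orders sum to 2 (valence 2) → 0 H
  atom 2: C, bond orders sum to 4 (valence 4) → 0 H
  atom 3: O, bond orders sum to 2 (valence 2) → 0 H
  atom 4: C, bond orders sum to 1 (valence 4) → 3 H
  atom 5: C, bond orders sum to 4 (valence 4) → 0 H
  atom 6: C, bond orders sum to 4 (valence 4) → 0 H
  atom 7: C, bond orders sum to 3 (valence 4) → 1 H
  atom 8: C, bond orders sum to 3 (valence 4) → 1 H
  atom 9: C, bond orders sum to 3 (valence 4) → 1 H
  atom 10: C, bond orders sum to 3 (valence 4) → 1 H
  atom 11: C, bond orders sum to 4 (valence 4) → 0 H
  atom 12: C, bond orders sum to 3 (valence 4) → 1 H
  atom 13: C, bond orders sum to 3 (valence 4) → 1 H
  atom 14: C, bond orders sum to 3 (valence 4) → 1 H
Totals → C:12, H:10, O:2.
In Hill order: C12H10O2.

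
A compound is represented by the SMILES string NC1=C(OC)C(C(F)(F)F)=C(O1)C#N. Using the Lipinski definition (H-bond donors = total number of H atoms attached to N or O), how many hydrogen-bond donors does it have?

2

Donors: find every N or O and count the H atoms it carries.
  atom 1 (N): bond orders sum to 1 → 2 H
  atom 4 (O): bond orders sum to 2 → 0 H
  atom 12 (O): bond orders sum to 2 → 0 H
  atom 14 (N): bond orders sum to 3 → 0 H
Lipinski HBD = 2.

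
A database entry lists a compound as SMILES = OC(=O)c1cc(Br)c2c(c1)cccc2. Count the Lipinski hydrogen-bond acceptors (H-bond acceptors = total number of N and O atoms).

2

N atoms: 0; O atoms: 2.
Lipinski HBA = 0 + 2 = 2.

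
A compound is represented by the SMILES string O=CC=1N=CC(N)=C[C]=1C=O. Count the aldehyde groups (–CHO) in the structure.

2

The aldehyde motif appears at heavy-atom positions 2, 10 in the SMILES.
Other groups present: 1 primary amine.
Aldehyde count: 2.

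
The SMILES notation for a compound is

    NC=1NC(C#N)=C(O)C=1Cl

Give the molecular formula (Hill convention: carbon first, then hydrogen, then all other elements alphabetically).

C5H4ClN3O

Walk through each heavy atom and fill implicit hydrogens from standard valence (C 4, N 3, O 2, S 2, halogen 1):
  atom 1: N, bond orders sum to 1 (valence 3) → 2 H
  atom 2: C, bond orders sum to 4 (valence 4) → 0 H
  atom 3: N, bond orders sum to 2 (valence 3) → 1 H
  atom 4: C, bond orders sum to 4 (valence 4) → 0 H
  atom 5: C, bond orders sum to 4 (valence 4) → 0 H
  atom 6: N, bond orders sum to 3 (valence 3) → 0 H
  atom 7: C, bond orders sum to 4 (valence 4) → 0 H
  atom 8: O, bond orders sum to 1 (valence 2) → 1 H
  atom 9: C, bond orders sum to 4 (valence 4) → 0 H
  atom 10: Cl (halogen, monovalent) → 0 H
Totals → C:5, H:4, Cl:1, N:3, O:1.
In Hill order: C5H4ClN3O.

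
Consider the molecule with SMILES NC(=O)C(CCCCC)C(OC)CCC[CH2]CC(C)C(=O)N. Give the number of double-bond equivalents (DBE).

Degree of unsaturation = (number of rings) + (number of π bonds).
Ring closures in the SMILES: 0.
π bonds: 2 double bonds (each 1 DoU) → 2 DoU from unsaturation.
Total DoU = 0 + 2 = 2.

2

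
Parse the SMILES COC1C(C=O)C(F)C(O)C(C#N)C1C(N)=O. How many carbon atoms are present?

10

Count every carbon token in the SMILES (each C, including those in ring-closure positions and inside branches).
Carbon count: 10.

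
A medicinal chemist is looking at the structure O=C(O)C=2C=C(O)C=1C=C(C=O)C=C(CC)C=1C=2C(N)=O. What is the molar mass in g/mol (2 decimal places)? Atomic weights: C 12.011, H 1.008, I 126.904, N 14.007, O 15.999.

First, the molecular formula is C15H13NO5 (counting implicit H from valence).
  C: 15 × 12.011 = 180.165
  H: 13 × 1.008 = 13.104
  N: 1 × 14.007 = 14.007
  O: 5 × 15.999 = 79.995
Sum: 15×12.011 + 13×1.008 + 1×14.007 + 5×15.999 = 287.271 → 287.27 g/mol.

287.27 g/mol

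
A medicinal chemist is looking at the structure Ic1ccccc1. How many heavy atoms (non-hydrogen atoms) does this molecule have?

Every atom symbol written in the SMILES (organic subset) is one heavy atom; implicit H are not written.
Heavy atoms by element → C:6, I:1.
Total: 7.

7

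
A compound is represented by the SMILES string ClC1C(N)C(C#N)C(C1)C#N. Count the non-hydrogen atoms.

Every atom symbol written in the SMILES (organic subset) is one heavy atom; implicit H are not written.
Heavy atoms by element → C:7, Cl:1, N:3.
Total: 11.

11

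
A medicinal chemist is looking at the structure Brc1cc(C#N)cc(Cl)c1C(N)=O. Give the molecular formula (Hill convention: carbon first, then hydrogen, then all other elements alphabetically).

C8H4BrClN2O

Walk through each heavy atom and fill implicit hydrogens from standard valence (C 4, N 3, O 2, S 2, halogen 1); for lowercase aromatic atoms, an aromatic c carries 1 H when it has two neighbours and 0 H with three, and aromatic n carries 0 H:
  atom 1: Br (halogen, monovalent) → 0 H
  atom 2: aromatic c, 3 neighbours → 0 H
  atom 3: aromatic c, 2 neighbours → 1 H
  atom 4: aromatic c, 3 neighbours → 0 H
  atom 5: C, bond orders sum to 4 (valence 4) → 0 H
  atom 6: N, bond orders sum to 3 (valence 3) → 0 H
  atom 7: aromatic c, 2 neighbours → 1 H
  atom 8: aromatic c, 3 neighbours → 0 H
  atom 9: Cl (halogen, monovalent) → 0 H
  atom 10: aromatic c, 3 neighbours → 0 H
  atom 11: C, bond orders sum to 4 (valence 4) → 0 H
  atom 12: N, bond orders sum to 1 (valence 3) → 2 H
  atom 13: O, bond orders sum to 2 (valence 2) → 0 H
Totals → C:8, H:4, Br:1, Cl:1, N:2, O:1.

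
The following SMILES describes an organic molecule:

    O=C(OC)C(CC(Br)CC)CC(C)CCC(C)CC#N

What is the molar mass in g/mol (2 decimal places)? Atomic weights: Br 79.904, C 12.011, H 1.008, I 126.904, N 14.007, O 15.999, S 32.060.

First, the molecular formula is C16H28BrNO2 (counting implicit H from valence).
  Br: 1 × 79.904 = 79.904
  C: 16 × 12.011 = 192.176
  H: 28 × 1.008 = 28.224
  N: 1 × 14.007 = 14.007
  O: 2 × 15.999 = 31.998
Sum: 1×79.904 + 16×12.011 + 28×1.008 + 1×14.007 + 2×15.999 = 346.309 → 346.31 g/mol.

346.31 g/mol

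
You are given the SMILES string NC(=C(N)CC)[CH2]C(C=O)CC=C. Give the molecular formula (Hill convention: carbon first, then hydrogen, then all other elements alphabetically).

C10H18N2O

Walk through each heavy atom and fill implicit hydrogens from standard valence (C 4, N 3, O 2, S 2, halogen 1):
  atom 1: N, bond orders sum to 1 (valence 3) → 2 H
  atom 2: C, bond orders sum to 4 (valence 4) → 0 H
  atom 3: C, bond orders sum to 4 (valence 4) → 0 H
  atom 4: N, bond orders sum to 1 (valence 3) → 2 H
  atom 5: C, bond orders sum to 2 (valence 4) → 2 H
  atom 6: C, bond orders sum to 1 (valence 4) → 3 H
  atom 7: C with explicit H count 2
  atom 8: C, bond orders sum to 3 (valence 4) → 1 H
  atom 9: C, bond orders sum to 3 (valence 4) → 1 H
  atom 10: O, bond orders sum to 2 (valence 2) → 0 H
  atom 11: C, bond orders sum to 2 (valence 4) → 2 H
  atom 12: C, bond orders sum to 3 (valence 4) → 1 H
  atom 13: C, bond orders sum to 2 (valence 4) → 2 H
Totals → C:10, H:18, N:2, O:1.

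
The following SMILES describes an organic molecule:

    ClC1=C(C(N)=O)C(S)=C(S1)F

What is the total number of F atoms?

1

Scan the SMILES for F atoms (remember two-letter symbols like Cl and Br are single atoms).
Fluorine count: 1.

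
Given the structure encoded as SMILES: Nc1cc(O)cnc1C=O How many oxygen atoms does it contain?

Scan the SMILES for O atoms (remember two-letter symbols like Cl and Br are single atoms).
Oxygen count: 2.

2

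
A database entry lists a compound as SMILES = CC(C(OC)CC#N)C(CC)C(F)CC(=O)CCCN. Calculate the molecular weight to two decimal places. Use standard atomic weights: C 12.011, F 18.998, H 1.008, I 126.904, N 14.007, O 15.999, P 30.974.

First, the molecular formula is C15H27FN2O2 (counting implicit H from valence).
  C: 15 × 12.011 = 180.165
  F: 1 × 18.998 = 18.998
  H: 27 × 1.008 = 27.216
  N: 2 × 14.007 = 28.014
  O: 2 × 15.999 = 31.998
Sum: 15×12.011 + 1×18.998 + 27×1.008 + 2×14.007 + 2×15.999 = 286.391 → 286.39 g/mol.

286.39 g/mol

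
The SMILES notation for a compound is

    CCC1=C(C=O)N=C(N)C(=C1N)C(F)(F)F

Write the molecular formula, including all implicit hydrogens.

Walk through each heavy atom and fill implicit hydrogens from standard valence (C 4, N 3, O 2, S 2, halogen 1):
  atom 1: C, bond orders sum to 1 (valence 4) → 3 H
  atom 2: C, bond orders sum to 2 (valence 4) → 2 H
  atom 3: C, bond orders sum to 4 (valence 4) → 0 H
  atom 4: C, bond orders sum to 4 (valence 4) → 0 H
  atom 5: C, bond orders sum to 3 (valence 4) → 1 H
  atom 6: O, bond orders sum to 2 (valence 2) → 0 H
  atom 7: N, bond orders sum to 3 (valence 3) → 0 H
  atom 8: C, bond orders sum to 4 (valence 4) → 0 H
  atom 9: N, bond orders sum to 1 (valence 3) → 2 H
  atom 10: C, bond orders sum to 4 (valence 4) → 0 H
  atom 11: C, bond orders sum to 4 (valence 4) → 0 H
  atom 12: N, bond orders sum to 1 (valence 3) → 2 H
  atom 13: C, bond orders sum to 4 (valence 4) → 0 H
  atom 14: F (halogen, monovalent) → 0 H
  atom 15: F (halogen, monovalent) → 0 H
  atom 16: F (halogen, monovalent) → 0 H
Totals → C:9, H:10, F:3, N:3, O:1.

C9H10F3N3O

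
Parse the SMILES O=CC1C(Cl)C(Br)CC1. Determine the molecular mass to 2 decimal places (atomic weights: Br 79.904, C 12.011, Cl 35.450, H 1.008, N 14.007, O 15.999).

First, the molecular formula is C6H8BrClO (counting implicit H from valence).
  Br: 1 × 79.904 = 79.904
  C: 6 × 12.011 = 72.066
  Cl: 1 × 35.450 = 35.450
  H: 8 × 1.008 = 8.064
  O: 1 × 15.999 = 15.999
Sum: 1×79.904 + 6×12.011 + 1×35.450 + 8×1.008 + 1×15.999 = 211.483 → 211.48 g/mol.

211.48 g/mol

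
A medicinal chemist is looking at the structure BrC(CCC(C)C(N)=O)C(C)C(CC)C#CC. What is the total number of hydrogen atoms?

24

Walk through each heavy atom and fill implicit hydrogens from standard valence (C 4, N 3, O 2, S 2, halogen 1):
  atom 1: Br (halogen, monovalent) → 0 H
  atom 2: C, bond orders sum to 3 (valence 4) → 1 H
  atom 3: C, bond orders sum to 2 (valence 4) → 2 H
  atom 4: C, bond orders sum to 2 (valence 4) → 2 H
  atom 5: C, bond orders sum to 3 (valence 4) → 1 H
  atom 6: C, bond orders sum to 1 (valence 4) → 3 H
  atom 7: C, bond orders sum to 4 (valence 4) → 0 H
  atom 8: N, bond orders sum to 1 (valence 3) → 2 H
  atom 9: O, bond orders sum to 2 (valence 2) → 0 H
  atom 10: C, bond orders sum to 3 (valence 4) → 1 H
  atom 11: C, bond orders sum to 1 (valence 4) → 3 H
  atom 12: C, bond orders sum to 3 (valence 4) → 1 H
  atom 13: C, bond orders sum to 2 (valence 4) → 2 H
  atom 14: C, bond orders sum to 1 (valence 4) → 3 H
  atom 15: C, bond orders sum to 4 (valence 4) → 0 H
  atom 16: C, bond orders sum to 4 (valence 4) → 0 H
  atom 17: C, bond orders sum to 1 (valence 4) → 3 H
Total hydrogens: 24.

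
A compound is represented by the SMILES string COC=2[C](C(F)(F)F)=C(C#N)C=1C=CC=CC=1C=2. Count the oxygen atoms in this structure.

1

Scan the SMILES for O atoms (remember two-letter symbols like Cl and Br are single atoms).
Oxygen count: 1.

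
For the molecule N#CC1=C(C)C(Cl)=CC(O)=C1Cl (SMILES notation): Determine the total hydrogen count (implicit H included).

5

Walk through each heavy atom and fill implicit hydrogens from standard valence (C 4, N 3, O 2, S 2, halogen 1):
  atom 1: N, bond orders sum to 3 (valence 3) → 0 H
  atom 2: C, bond orders sum to 4 (valence 4) → 0 H
  atom 3: C, bond orders sum to 4 (valence 4) → 0 H
  atom 4: C, bond orders sum to 4 (valence 4) → 0 H
  atom 5: C, bond orders sum to 1 (valence 4) → 3 H
  atom 6: C, bond orders sum to 4 (valence 4) → 0 H
  atom 7: Cl (halogen, monovalent) → 0 H
  atom 8: C, bond orders sum to 3 (valence 4) → 1 H
  atom 9: C, bond orders sum to 4 (valence 4) → 0 H
  atom 10: O, bond orders sum to 1 (valence 2) → 1 H
  atom 11: C, bond orders sum to 4 (valence 4) → 0 H
  atom 12: Cl (halogen, monovalent) → 0 H
Total hydrogens: 5.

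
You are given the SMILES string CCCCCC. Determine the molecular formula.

C6H14

Walk through each heavy atom and fill implicit hydrogens from standard valence (C 4, N 3, O 2, S 2, halogen 1):
  atom 1: C, bond orders sum to 1 (valence 4) → 3 H
  atom 2: C, bond orders sum to 2 (valence 4) → 2 H
  atom 3: C, bond orders sum to 2 (valence 4) → 2 H
  atom 4: C, bond orders sum to 2 (valence 4) → 2 H
  atom 5: C, bond orders sum to 2 (valence 4) → 2 H
  atom 6: C, bond orders sum to 1 (valence 4) → 3 H
Totals → C:6, H:14.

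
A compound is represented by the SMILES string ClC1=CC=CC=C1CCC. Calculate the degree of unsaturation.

4

Molecular formula: C9H11Cl.
DoU = (2C + 2 + N − H − X) / 2, where X is the halogen count and O/S are ignored.
    = (2·9 + 2 + 0 − 11 − 1) / 2 = 8 / 2 = 4.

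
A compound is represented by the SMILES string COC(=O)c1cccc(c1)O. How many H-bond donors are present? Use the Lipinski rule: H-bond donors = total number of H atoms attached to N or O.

Donors: find every N or O and count the H atoms it carries.
  atom 2 (O): bond orders sum to 2 → 0 H
  atom 4 (O): bond orders sum to 2 → 0 H
  atom 11 (O): bond orders sum to 1 → 1 H
Lipinski HBD = 1.

1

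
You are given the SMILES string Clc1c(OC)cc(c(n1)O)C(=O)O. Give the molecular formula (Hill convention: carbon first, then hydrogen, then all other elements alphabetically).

C7H6ClNO4

Walk through each heavy atom and fill implicit hydrogens from standard valence (C 4, N 3, O 2, S 2, halogen 1); for lowercase aromatic atoms, an aromatic c carries 1 H when it has two neighbours and 0 H with three, and aromatic n carries 0 H:
  atom 1: Cl (halogen, monovalent) → 0 H
  atom 2: aromatic c, 3 neighbours → 0 H
  atom 3: aromatic c, 3 neighbours → 0 H
  atom 4: O, bond orders sum to 2 (valence 2) → 0 H
  atom 5: C, bond orders sum to 1 (valence 4) → 3 H
  atom 6: aromatic c, 2 neighbours → 1 H
  atom 7: aromatic c, 3 neighbours → 0 H
  atom 8: aromatic c, 3 neighbours → 0 H
  atom 9: aromatic n, 2 neighbours → 0 H
  atom 10: O, bond orders sum to 1 (valence 2) → 1 H
  atom 11: C, bond orders sum to 4 (valence 4) → 0 H
  atom 12: O, bond orders sum to 2 (valence 2) → 0 H
  atom 13: O, bond orders sum to 1 (valence 2) → 1 H
Totals → C:7, H:6, Cl:1, N:1, O:4.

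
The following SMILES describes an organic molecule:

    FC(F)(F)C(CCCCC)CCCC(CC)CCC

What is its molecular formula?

Walk through each heavy atom and fill implicit hydrogens from standard valence (C 4, N 3, O 2, S 2, halogen 1):
  atom 1: F (halogen, monovalent) → 0 H
  atom 2: C, bond orders sum to 4 (valence 4) → 0 H
  atom 3: F (halogen, monovalent) → 0 H
  atom 4: F (halogen, monovalent) → 0 H
  atom 5: C, bond orders sum to 3 (valence 4) → 1 H
  atom 6: C, bond orders sum to 2 (valence 4) → 2 H
  atom 7: C, bond orders sum to 2 (valence 4) → 2 H
  atom 8: C, bond orders sum to 2 (valence 4) → 2 H
  atom 9: C, bond orders sum to 2 (valence 4) → 2 H
  atom 10: C, bond orders sum to 1 (valence 4) → 3 H
  atom 11: C, bond orders sum to 2 (valence 4) → 2 H
  atom 12: C, bond orders sum to 2 (valence 4) → 2 H
  atom 13: C, bond orders sum to 2 (valence 4) → 2 H
  atom 14: C, bond orders sum to 3 (valence 4) → 1 H
  atom 15: C, bond orders sum to 2 (valence 4) → 2 H
  atom 16: C, bond orders sum to 1 (valence 4) → 3 H
  atom 17: C, bond orders sum to 2 (valence 4) → 2 H
  atom 18: C, bond orders sum to 2 (valence 4) → 2 H
  atom 19: C, bond orders sum to 1 (valence 4) → 3 H
Totals → C:16, H:31, F:3.

C16H31F3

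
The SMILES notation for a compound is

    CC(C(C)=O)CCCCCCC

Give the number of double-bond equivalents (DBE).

Degree of unsaturation = (number of rings) + (number of π bonds).
Ring closures in the SMILES: 0.
π bonds: 1 double bond (each 1 DoU) → 1 DoU from unsaturation.
Total DoU = 0 + 1 = 1.

1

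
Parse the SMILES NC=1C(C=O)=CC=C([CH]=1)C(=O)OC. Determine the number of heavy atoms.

Every atom symbol written in the SMILES (organic subset) is one heavy atom; implicit H are not written.
Heavy atoms by element → C:9, N:1, O:3.
Total: 13.

13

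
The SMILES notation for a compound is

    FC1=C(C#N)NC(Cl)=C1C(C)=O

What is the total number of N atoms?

2

Scan the SMILES for N atoms (remember two-letter symbols like Cl and Br are single atoms).
Nitrogen count: 2.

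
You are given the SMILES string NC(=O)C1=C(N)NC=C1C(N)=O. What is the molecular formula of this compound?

C6H8N4O2

Walk through each heavy atom and fill implicit hydrogens from standard valence (C 4, N 3, O 2, S 2, halogen 1):
  atom 1: N, bond orders sum to 1 (valence 3) → 2 H
  atom 2: C, bond orders sum to 4 (valence 4) → 0 H
  atom 3: O, bond orders sum to 2 (valence 2) → 0 H
  atom 4: C, bond orders sum to 4 (valence 4) → 0 H
  atom 5: C, bond orders sum to 4 (valence 4) → 0 H
  atom 6: N, bond orders sum to 1 (valence 3) → 2 H
  atom 7: N, bond orders sum to 2 (valence 3) → 1 H
  atom 8: C, bond orders sum to 3 (valence 4) → 1 H
  atom 9: C, bond orders sum to 4 (valence 4) → 0 H
  atom 10: C, bond orders sum to 4 (valence 4) → 0 H
  atom 11: N, bond orders sum to 1 (valence 3) → 2 H
  atom 12: O, bond orders sum to 2 (valence 2) → 0 H
Totals → C:6, H:8, N:4, O:2.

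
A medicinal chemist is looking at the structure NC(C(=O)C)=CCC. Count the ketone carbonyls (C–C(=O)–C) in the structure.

The ketone motif appears at heavy-atom position 3 in the SMILES.
Other groups present: 1 alkene, 1 primary amine.
Ketone count: 1.

1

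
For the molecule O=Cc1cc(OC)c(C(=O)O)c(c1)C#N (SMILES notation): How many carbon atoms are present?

Count every carbon token in the SMILES (each C, including those in ring-closure positions and inside branches).
Carbon count: 10.

10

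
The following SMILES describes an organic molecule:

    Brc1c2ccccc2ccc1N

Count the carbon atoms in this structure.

10

Count every carbon token in the SMILES (each C, including those in ring-closure positions and inside branches).
Carbon count: 10.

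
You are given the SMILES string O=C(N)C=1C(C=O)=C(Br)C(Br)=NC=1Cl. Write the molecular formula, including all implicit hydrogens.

C7H3Br2ClN2O2

Walk through each heavy atom and fill implicit hydrogens from standard valence (C 4, N 3, O 2, S 2, halogen 1):
  atom 1: O, bond orders sum to 2 (valence 2) → 0 H
  atom 2: C, bond orders sum to 4 (valence 4) → 0 H
  atom 3: N, bond orders sum to 1 (valence 3) → 2 H
  atom 4: C, bond orders sum to 4 (valence 4) → 0 H
  atom 5: C, bond orders sum to 4 (valence 4) → 0 H
  atom 6: C, bond orders sum to 3 (valence 4) → 1 H
  atom 7: O, bond orders sum to 2 (valence 2) → 0 H
  atom 8: C, bond orders sum to 4 (valence 4) → 0 H
  atom 9: Br (halogen, monovalent) → 0 H
  atom 10: C, bond orders sum to 4 (valence 4) → 0 H
  atom 11: Br (halogen, monovalent) → 0 H
  atom 12: N, bond orders sum to 3 (valence 3) → 0 H
  atom 13: C, bond orders sum to 4 (valence 4) → 0 H
  atom 14: Cl (halogen, monovalent) → 0 H
Totals → C:7, H:3, Br:2, Cl:1, N:2, O:2.
In Hill order: C7H3Br2ClN2O2.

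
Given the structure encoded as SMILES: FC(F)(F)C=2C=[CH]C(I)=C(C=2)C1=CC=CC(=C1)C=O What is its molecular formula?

Walk through each heavy atom and fill implicit hydrogens from standard valence (C 4, N 3, O 2, S 2, halogen 1):
  atom 1: F (halogen, monovalent) → 0 H
  atom 2: C, bond orders sum to 4 (valence 4) → 0 H
  atom 3: F (halogen, monovalent) → 0 H
  atom 4: F (halogen, monovalent) → 0 H
  atom 5: C, bond orders sum to 4 (valence 4) → 0 H
  atom 6: C, bond orders sum to 3 (valence 4) → 1 H
  atom 7: C with explicit H count 1
  atom 8: C, bond orders sum to 4 (valence 4) → 0 H
  atom 9: I (halogen, monovalent) → 0 H
  atom 10: C, bond orders sum to 4 (valence 4) → 0 H
  atom 11: C, bond orders sum to 3 (valence 4) → 1 H
  atom 12: C, bond orders sum to 4 (valence 4) → 0 H
  atom 13: C, bond orders sum to 3 (valence 4) → 1 H
  atom 14: C, bond orders sum to 3 (valence 4) → 1 H
  atom 15: C, bond orders sum to 3 (valence 4) → 1 H
  atom 16: C, bond orders sum to 4 (valence 4) → 0 H
  atom 17: C, bond orders sum to 3 (valence 4) → 1 H
  atom 18: C, bond orders sum to 3 (valence 4) → 1 H
  atom 19: O, bond orders sum to 2 (valence 2) → 0 H
Totals → C:14, H:8, F:3, I:1, O:1.
In Hill order: C14H8F3IO.

C14H8F3IO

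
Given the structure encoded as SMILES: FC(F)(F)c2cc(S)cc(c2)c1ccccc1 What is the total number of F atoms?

Scan the SMILES for F atoms (remember two-letter symbols like Cl and Br are single atoms).
Fluorine count: 3.

3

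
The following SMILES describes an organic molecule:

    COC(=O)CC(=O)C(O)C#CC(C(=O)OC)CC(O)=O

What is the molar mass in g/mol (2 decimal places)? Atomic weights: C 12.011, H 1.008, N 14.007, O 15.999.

First, the molecular formula is C12H14O8 (counting implicit H from valence).
  C: 12 × 12.011 = 144.132
  H: 14 × 1.008 = 14.112
  O: 8 × 15.999 = 127.992
Sum: 12×12.011 + 14×1.008 + 8×15.999 = 286.236 → 286.24 g/mol.

286.24 g/mol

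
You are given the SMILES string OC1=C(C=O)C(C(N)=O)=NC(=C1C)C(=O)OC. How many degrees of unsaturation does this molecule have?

Degree of unsaturation = (number of rings) + (number of π bonds).
Ring closures in the SMILES: 1.
π bonds: 6 double bonds (each 1 DoU) → 6 DoU from unsaturation.
Total DoU = 1 + 6 = 7.

7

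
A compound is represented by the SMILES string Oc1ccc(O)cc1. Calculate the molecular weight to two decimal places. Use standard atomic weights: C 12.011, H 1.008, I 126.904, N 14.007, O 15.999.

First, the molecular formula is C6H6O2 (counting implicit H from valence).
  C: 6 × 12.011 = 72.066
  H: 6 × 1.008 = 6.048
  O: 2 × 15.999 = 31.998
Sum: 6×12.011 + 6×1.008 + 2×15.999 = 110.112 → 110.11 g/mol.

110.11 g/mol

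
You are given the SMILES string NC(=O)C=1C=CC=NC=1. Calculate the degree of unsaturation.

Degree of unsaturation = (number of rings) + (number of π bonds).
Ring closures in the SMILES: 1.
π bonds: 4 double bonds (each 1 DoU) → 4 DoU from unsaturation.
Total DoU = 1 + 4 = 5.

5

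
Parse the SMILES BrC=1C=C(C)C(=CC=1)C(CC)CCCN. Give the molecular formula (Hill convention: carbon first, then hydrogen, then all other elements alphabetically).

C13H20BrN

Walk through each heavy atom and fill implicit hydrogens from standard valence (C 4, N 3, O 2, S 2, halogen 1):
  atom 1: Br (halogen, monovalent) → 0 H
  atom 2: C, bond orders sum to 4 (valence 4) → 0 H
  atom 3: C, bond orders sum to 3 (valence 4) → 1 H
  atom 4: C, bond orders sum to 4 (valence 4) → 0 H
  atom 5: C, bond orders sum to 1 (valence 4) → 3 H
  atom 6: C, bond orders sum to 4 (valence 4) → 0 H
  atom 7: C, bond orders sum to 3 (valence 4) → 1 H
  atom 8: C, bond orders sum to 3 (valence 4) → 1 H
  atom 9: C, bond orders sum to 3 (valence 4) → 1 H
  atom 10: C, bond orders sum to 2 (valence 4) → 2 H
  atom 11: C, bond orders sum to 1 (valence 4) → 3 H
  atom 12: C, bond orders sum to 2 (valence 4) → 2 H
  atom 13: C, bond orders sum to 2 (valence 4) → 2 H
  atom 14: C, bond orders sum to 2 (valence 4) → 2 H
  atom 15: N, bond orders sum to 1 (valence 3) → 2 H
Totals → C:13, H:20, Br:1, N:1.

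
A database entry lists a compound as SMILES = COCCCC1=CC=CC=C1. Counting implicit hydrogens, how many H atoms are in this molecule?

14

Walk through each heavy atom and fill implicit hydrogens from standard valence (C 4, N 3, O 2, S 2, halogen 1):
  atom 1: C, bond orders sum to 1 (valence 4) → 3 H
  atom 2: O, bond orders sum to 2 (valence 2) → 0 H
  atom 3: C, bond orders sum to 2 (valence 4) → 2 H
  atom 4: C, bond orders sum to 2 (valence 4) → 2 H
  atom 5: C, bond orders sum to 2 (valence 4) → 2 H
  atom 6: C, bond orders sum to 4 (valence 4) → 0 H
  atom 7: C, bond orders sum to 3 (valence 4) → 1 H
  atom 8: C, bond orders sum to 3 (valence 4) → 1 H
  atom 9: C, bond orders sum to 3 (valence 4) → 1 H
  atom 10: C, bond orders sum to 3 (valence 4) → 1 H
  atom 11: C, bond orders sum to 3 (valence 4) → 1 H
Total hydrogens: 14.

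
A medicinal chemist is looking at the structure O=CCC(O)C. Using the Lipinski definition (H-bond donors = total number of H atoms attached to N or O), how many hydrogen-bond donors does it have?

1

Donors: find every N or O and count the H atoms it carries.
  atom 1 (O): bond orders sum to 2 → 0 H
  atom 5 (O): bond orders sum to 1 → 1 H
Lipinski HBD = 1.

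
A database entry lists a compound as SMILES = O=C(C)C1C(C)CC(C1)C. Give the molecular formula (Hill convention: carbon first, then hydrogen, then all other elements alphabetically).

Walk through each heavy atom and fill implicit hydrogens from standard valence (C 4, N 3, O 2, S 2, halogen 1):
  atom 1: O, bond orders sum to 2 (valence 2) → 0 H
  atom 2: C, bond orders sum to 4 (valence 4) → 0 H
  atom 3: C, bond orders sum to 1 (valence 4) → 3 H
  atom 4: C, bond orders sum to 3 (valence 4) → 1 H
  atom 5: C, bond orders sum to 3 (valence 4) → 1 H
  atom 6: C, bond orders sum to 1 (valence 4) → 3 H
  atom 7: C, bond orders sum to 2 (valence 4) → 2 H
  atom 8: C, bond orders sum to 3 (valence 4) → 1 H
  atom 9: C, bond orders sum to 2 (valence 4) → 2 H
  atom 10: C, bond orders sum to 1 (valence 4) → 3 H
Totals → C:9, H:16, O:1.
In Hill order: C9H16O.

C9H16O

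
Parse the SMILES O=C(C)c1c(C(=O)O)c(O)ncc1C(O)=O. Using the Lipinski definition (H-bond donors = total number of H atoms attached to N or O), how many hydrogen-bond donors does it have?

Donors: find every N or O and count the H atoms it carries.
  atom 1 (O): bond orders sum to 2 → 0 H
  atom 7 (O): bond orders sum to 2 → 0 H
  atom 8 (O): bond orders sum to 1 → 1 H
  atom 10 (O): bond orders sum to 1 → 1 H
  atom 11 (N): bond orders sum to 3 → 0 H
  atom 15 (O): bond orders sum to 1 → 1 H
  atom 16 (O): bond orders sum to 2 → 0 H
Lipinski HBD = 3.

3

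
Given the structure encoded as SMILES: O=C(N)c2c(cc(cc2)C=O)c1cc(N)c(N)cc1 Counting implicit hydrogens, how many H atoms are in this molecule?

Walk through each heavy atom and fill implicit hydrogens from standard valence (C 4, N 3, O 2, S 2, halogen 1); for lowercase aromatic atoms, an aromatic c carries 1 H when it has two neighbours and 0 H with three, and aromatic n carries 0 H:
  atom 1: O, bond orders sum to 2 (valence 2) → 0 H
  atom 2: C, bond orders sum to 4 (valence 4) → 0 H
  atom 3: N, bond orders sum to 1 (valence 3) → 2 H
  atom 4: aromatic c, 3 neighbours → 0 H
  atom 5: aromatic c, 3 neighbours → 0 H
  atom 6: aromatic c, 2 neighbours → 1 H
  atom 7: aromatic c, 3 neighbours → 0 H
  atom 8: aromatic c, 2 neighbours → 1 H
  atom 9: aromatic c, 2 neighbours → 1 H
  atom 10: C, bond orders sum to 3 (valence 4) → 1 H
  atom 11: O, bond orders sum to 2 (valence 2) → 0 H
  atom 12: aromatic c, 3 neighbours → 0 H
  atom 13: aromatic c, 2 neighbours → 1 H
  atom 14: aromatic c, 3 neighbours → 0 H
  atom 15: N, bond orders sum to 1 (valence 3) → 2 H
  atom 16: aromatic c, 3 neighbours → 0 H
  atom 17: N, bond orders sum to 1 (valence 3) → 2 H
  atom 18: aromatic c, 2 neighbours → 1 H
  atom 19: aromatic c, 2 neighbours → 1 H
Total hydrogens: 13.

13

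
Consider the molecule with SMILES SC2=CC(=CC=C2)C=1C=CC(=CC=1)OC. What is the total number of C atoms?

Count every carbon token in the SMILES (each C, including those in ring-closure positions and inside branches).
Carbon count: 13.

13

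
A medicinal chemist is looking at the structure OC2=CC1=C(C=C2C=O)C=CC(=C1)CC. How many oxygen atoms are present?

Scan the SMILES for O atoms (remember two-letter symbols like Cl and Br are single atoms).
Oxygen count: 2.

2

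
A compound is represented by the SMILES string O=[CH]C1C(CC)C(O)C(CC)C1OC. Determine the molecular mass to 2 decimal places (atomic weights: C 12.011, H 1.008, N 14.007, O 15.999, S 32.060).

200.28 g/mol

First, the molecular formula is C11H20O3 (counting implicit H from valence).
  C: 11 × 12.011 = 132.121
  H: 20 × 1.008 = 20.160
  O: 3 × 15.999 = 47.997
Sum: 11×12.011 + 20×1.008 + 3×15.999 = 200.278 → 200.28 g/mol.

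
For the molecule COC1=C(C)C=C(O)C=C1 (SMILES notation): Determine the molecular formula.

Walk through each heavy atom and fill implicit hydrogens from standard valence (C 4, N 3, O 2, S 2, halogen 1):
  atom 1: C, bond orders sum to 1 (valence 4) → 3 H
  atom 2: O, bond orders sum to 2 (valence 2) → 0 H
  atom 3: C, bond orders sum to 4 (valence 4) → 0 H
  atom 4: C, bond orders sum to 4 (valence 4) → 0 H
  atom 5: C, bond orders sum to 1 (valence 4) → 3 H
  atom 6: C, bond orders sum to 3 (valence 4) → 1 H
  atom 7: C, bond orders sum to 4 (valence 4) → 0 H
  atom 8: O, bond orders sum to 1 (valence 2) → 1 H
  atom 9: C, bond orders sum to 3 (valence 4) → 1 H
  atom 10: C, bond orders sum to 3 (valence 4) → 1 H
Totals → C:8, H:10, O:2.
In Hill order: C8H10O2.

C8H10O2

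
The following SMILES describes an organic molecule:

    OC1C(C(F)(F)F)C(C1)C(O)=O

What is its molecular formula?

Walk through each heavy atom and fill implicit hydrogens from standard valence (C 4, N 3, O 2, S 2, halogen 1):
  atom 1: O, bond orders sum to 1 (valence 2) → 1 H
  atom 2: C, bond orders sum to 3 (valence 4) → 1 H
  atom 3: C, bond orders sum to 3 (valence 4) → 1 H
  atom 4: C, bond orders sum to 4 (valence 4) → 0 H
  atom 5: F (halogen, monovalent) → 0 H
  atom 6: F (halogen, monovalent) → 0 H
  atom 7: F (halogen, monovalent) → 0 H
  atom 8: C, bond orders sum to 3 (valence 4) → 1 H
  atom 9: C, bond orders sum to 2 (valence 4) → 2 H
  atom 10: C, bond orders sum to 4 (valence 4) → 0 H
  atom 11: O, bond orders sum to 1 (valence 2) → 1 H
  atom 12: O, bond orders sum to 2 (valence 2) → 0 H
Totals → C:6, H:7, F:3, O:3.
In Hill order: C6H7F3O3.

C6H7F3O3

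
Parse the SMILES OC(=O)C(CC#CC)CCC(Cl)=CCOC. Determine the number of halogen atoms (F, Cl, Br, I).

1

Halogen atoms appear at heavy-atom position 12 (1×Cl).
Other groups present: 1 alkene, 1 alkyne, 1 carboxylic acid, 1 ether.
Halogen count: 1.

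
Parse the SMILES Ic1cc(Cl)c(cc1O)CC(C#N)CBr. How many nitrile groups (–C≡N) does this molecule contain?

1

The nitrile motif appears at heavy-atom position 12 in the SMILES.
Other groups present: 1 hydroxyl.
Nitrile count: 1.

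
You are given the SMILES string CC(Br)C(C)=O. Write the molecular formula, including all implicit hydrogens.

Walk through each heavy atom and fill implicit hydrogens from standard valence (C 4, N 3, O 2, S 2, halogen 1):
  atom 1: C, bond orders sum to 1 (valence 4) → 3 H
  atom 2: C, bond orders sum to 3 (valence 4) → 1 H
  atom 3: Br (halogen, monovalent) → 0 H
  atom 4: C, bond orders sum to 4 (valence 4) → 0 H
  atom 5: C, bond orders sum to 1 (valence 4) → 3 H
  atom 6: O, bond orders sum to 2 (valence 2) → 0 H
Totals → C:4, H:7, Br:1, O:1.
In Hill order: C4H7BrO.

C4H7BrO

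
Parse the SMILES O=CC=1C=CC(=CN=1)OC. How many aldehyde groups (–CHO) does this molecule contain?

The aldehyde motif appears at heavy-atom position 2 in the SMILES.
Other groups present: 1 ether.
Aldehyde count: 1.

1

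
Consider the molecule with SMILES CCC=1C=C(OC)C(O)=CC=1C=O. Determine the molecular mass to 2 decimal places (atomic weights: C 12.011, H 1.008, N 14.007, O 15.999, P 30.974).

180.20 g/mol

First, the molecular formula is C10H12O3 (counting implicit H from valence).
  C: 10 × 12.011 = 120.110
  H: 12 × 1.008 = 12.096
  O: 3 × 15.999 = 47.997
Sum: 10×12.011 + 12×1.008 + 3×15.999 = 180.203 → 180.20 g/mol.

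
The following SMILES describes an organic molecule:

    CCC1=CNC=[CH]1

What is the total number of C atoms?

6

Count every carbon token in the SMILES (each C, including those in ring-closure positions and inside branches).
Carbon count: 6.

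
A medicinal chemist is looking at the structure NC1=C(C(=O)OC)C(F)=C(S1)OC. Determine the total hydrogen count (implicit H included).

Walk through each heavy atom and fill implicit hydrogens from standard valence (C 4, N 3, O 2, S 2, halogen 1):
  atom 1: N, bond orders sum to 1 (valence 3) → 2 H
  atom 2: C, bond orders sum to 4 (valence 4) → 0 H
  atom 3: C, bond orders sum to 4 (valence 4) → 0 H
  atom 4: C, bond orders sum to 4 (valence 4) → 0 H
  atom 5: O, bond orders sum to 2 (valence 2) → 0 H
  atom 6: O, bond orders sum to 2 (valence 2) → 0 H
  atom 7: C, bond orders sum to 1 (valence 4) → 3 H
  atom 8: C, bond orders sum to 4 (valence 4) → 0 H
  atom 9: F (halogen, monovalent) → 0 H
  atom 10: C, bond orders sum to 4 (valence 4) → 0 H
  atom 11: S, bond orders sum to 2 (valence 2) → 0 H
  atom 12: O, bond orders sum to 2 (valence 2) → 0 H
  atom 13: C, bond orders sum to 1 (valence 4) → 3 H
Total hydrogens: 8.

8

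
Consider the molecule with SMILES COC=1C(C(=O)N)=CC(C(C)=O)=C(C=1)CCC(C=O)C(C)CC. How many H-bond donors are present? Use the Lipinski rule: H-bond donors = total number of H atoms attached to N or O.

Donors: find every N or O and count the H atoms it carries.
  atom 2 (O): bond orders sum to 2 → 0 H
  atom 6 (O): bond orders sum to 2 → 0 H
  atom 7 (N): bond orders sum to 1 → 2 H
  atom 12 (O): bond orders sum to 2 → 0 H
  atom 19 (O): bond orders sum to 2 → 0 H
Lipinski HBD = 2.

2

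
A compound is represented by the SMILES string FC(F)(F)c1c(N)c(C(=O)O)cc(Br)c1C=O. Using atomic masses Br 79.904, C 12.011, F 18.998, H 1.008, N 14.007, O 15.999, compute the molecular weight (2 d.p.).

First, the molecular formula is C9H5BrF3NO3 (counting implicit H from valence).
  Br: 1 × 79.904 = 79.904
  C: 9 × 12.011 = 108.099
  F: 3 × 18.998 = 56.994
  H: 5 × 1.008 = 5.040
  N: 1 × 14.007 = 14.007
  O: 3 × 15.999 = 47.997
Sum: 1×79.904 + 9×12.011 + 3×18.998 + 5×1.008 + 1×14.007 + 3×15.999 = 312.041 → 312.04 g/mol.

312.04 g/mol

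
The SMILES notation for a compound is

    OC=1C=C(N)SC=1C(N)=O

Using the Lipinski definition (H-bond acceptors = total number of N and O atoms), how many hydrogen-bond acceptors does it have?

4

N atoms: 2; O atoms: 2.
Lipinski HBA = 2 + 2 = 4.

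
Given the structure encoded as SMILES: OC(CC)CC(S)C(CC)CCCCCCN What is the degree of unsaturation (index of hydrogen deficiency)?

Degree of unsaturation = (number of rings) + (number of π bonds).
Ring closures in the SMILES: 0.
π bonds: none → 0 DoU from unsaturation.
Total DoU = 0 + 0 = 0.

0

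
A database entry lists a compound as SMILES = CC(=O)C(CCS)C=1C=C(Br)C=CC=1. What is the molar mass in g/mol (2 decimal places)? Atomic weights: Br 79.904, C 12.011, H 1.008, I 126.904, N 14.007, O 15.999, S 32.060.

First, the molecular formula is C11H13BrOS (counting implicit H from valence).
  Br: 1 × 79.904 = 79.904
  C: 11 × 12.011 = 132.121
  H: 13 × 1.008 = 13.104
  O: 1 × 15.999 = 15.999
  S: 1 × 32.060 = 32.060
Sum: 1×79.904 + 11×12.011 + 13×1.008 + 1×15.999 + 1×32.060 = 273.188 → 273.19 g/mol.

273.19 g/mol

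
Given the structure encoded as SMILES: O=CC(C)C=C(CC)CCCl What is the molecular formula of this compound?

C9H15ClO

Walk through each heavy atom and fill implicit hydrogens from standard valence (C 4, N 3, O 2, S 2, halogen 1):
  atom 1: O, bond orders sum to 2 (valence 2) → 0 H
  atom 2: C, bond orders sum to 3 (valence 4) → 1 H
  atom 3: C, bond orders sum to 3 (valence 4) → 1 H
  atom 4: C, bond orders sum to 1 (valence 4) → 3 H
  atom 5: C, bond orders sum to 3 (valence 4) → 1 H
  atom 6: C, bond orders sum to 4 (valence 4) → 0 H
  atom 7: C, bond orders sum to 2 (valence 4) → 2 H
  atom 8: C, bond orders sum to 1 (valence 4) → 3 H
  atom 9: C, bond orders sum to 2 (valence 4) → 2 H
  atom 10: C, bond orders sum to 2 (valence 4) → 2 H
  atom 11: Cl (halogen, monovalent) → 0 H
Totals → C:9, H:15, Cl:1, O:1.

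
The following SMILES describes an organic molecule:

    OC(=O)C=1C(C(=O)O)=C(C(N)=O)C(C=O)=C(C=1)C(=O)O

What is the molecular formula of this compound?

C11H7NO8

Walk through each heavy atom and fill implicit hydrogens from standard valence (C 4, N 3, O 2, S 2, halogen 1):
  atom 1: O, bond orders sum to 1 (valence 2) → 1 H
  atom 2: C, bond orders sum to 4 (valence 4) → 0 H
  atom 3: O, bond orders sum to 2 (valence 2) → 0 H
  atom 4: C, bond orders sum to 4 (valence 4) → 0 H
  atom 5: C, bond orders sum to 4 (valence 4) → 0 H
  atom 6: C, bond orders sum to 4 (valence 4) → 0 H
  atom 7: O, bond orders sum to 2 (valence 2) → 0 H
  atom 8: O, bond orders sum to 1 (valence 2) → 1 H
  atom 9: C, bond orders sum to 4 (valence 4) → 0 H
  atom 10: C, bond orders sum to 4 (valence 4) → 0 H
  atom 11: N, bond orders sum to 1 (valence 3) → 2 H
  atom 12: O, bond orders sum to 2 (valence 2) → 0 H
  atom 13: C, bond orders sum to 4 (valence 4) → 0 H
  atom 14: C, bond orders sum to 3 (valence 4) → 1 H
  atom 15: O, bond orders sum to 2 (valence 2) → 0 H
  atom 16: C, bond orders sum to 4 (valence 4) → 0 H
  atom 17: C, bond orders sum to 3 (valence 4) → 1 H
  atom 18: C, bond orders sum to 4 (valence 4) → 0 H
  atom 19: O, bond orders sum to 2 (valence 2) → 0 H
  atom 20: O, bond orders sum to 1 (valence 2) → 1 H
Totals → C:11, H:7, N:1, O:8.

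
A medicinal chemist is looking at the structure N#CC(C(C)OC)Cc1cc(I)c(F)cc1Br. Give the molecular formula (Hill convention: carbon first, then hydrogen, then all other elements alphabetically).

C12H12BrFINO

Walk through each heavy atom and fill implicit hydrogens from standard valence (C 4, N 3, O 2, S 2, halogen 1); for lowercase aromatic atoms, an aromatic c carries 1 H when it has two neighbours and 0 H with three, and aromatic n carries 0 H:
  atom 1: N, bond orders sum to 3 (valence 3) → 0 H
  atom 2: C, bond orders sum to 4 (valence 4) → 0 H
  atom 3: C, bond orders sum to 3 (valence 4) → 1 H
  atom 4: C, bond orders sum to 3 (valence 4) → 1 H
  atom 5: C, bond orders sum to 1 (valence 4) → 3 H
  atom 6: O, bond orders sum to 2 (valence 2) → 0 H
  atom 7: C, bond orders sum to 1 (valence 4) → 3 H
  atom 8: C, bond orders sum to 2 (valence 4) → 2 H
  atom 9: aromatic c, 3 neighbours → 0 H
  atom 10: aromatic c, 2 neighbours → 1 H
  atom 11: aromatic c, 3 neighbours → 0 H
  atom 12: I (halogen, monovalent) → 0 H
  atom 13: aromatic c, 3 neighbours → 0 H
  atom 14: F (halogen, monovalent) → 0 H
  atom 15: aromatic c, 2 neighbours → 1 H
  atom 16: aromatic c, 3 neighbours → 0 H
  atom 17: Br (halogen, monovalent) → 0 H
Totals → C:12, H:12, Br:1, F:1, I:1, N:1, O:1.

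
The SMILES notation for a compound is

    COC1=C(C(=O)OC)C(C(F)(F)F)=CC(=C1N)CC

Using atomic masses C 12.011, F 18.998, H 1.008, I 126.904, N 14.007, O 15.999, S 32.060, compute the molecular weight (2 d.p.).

First, the molecular formula is C12H14F3NO3 (counting implicit H from valence).
  C: 12 × 12.011 = 144.132
  F: 3 × 18.998 = 56.994
  H: 14 × 1.008 = 14.112
  N: 1 × 14.007 = 14.007
  O: 3 × 15.999 = 47.997
Sum: 12×12.011 + 3×18.998 + 14×1.008 + 1×14.007 + 3×15.999 = 277.242 → 277.24 g/mol.

277.24 g/mol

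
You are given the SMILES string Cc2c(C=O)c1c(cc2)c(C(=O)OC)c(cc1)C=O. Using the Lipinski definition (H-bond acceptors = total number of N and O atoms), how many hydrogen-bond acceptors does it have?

4

N atoms: 0; O atoms: 4.
Lipinski HBA = 0 + 4 = 4.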